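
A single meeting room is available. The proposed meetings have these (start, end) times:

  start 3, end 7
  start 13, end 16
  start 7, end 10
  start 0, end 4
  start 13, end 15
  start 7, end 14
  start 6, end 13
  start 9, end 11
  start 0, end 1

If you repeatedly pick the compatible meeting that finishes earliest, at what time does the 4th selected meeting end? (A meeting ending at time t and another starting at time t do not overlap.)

By end time: (0,1), (0,4), (3,7), (7,10), (9,11), (6,13), (7,14), (13,15), (13,16).
Pick (0,1); next start ≥ 1 → (3,7); next start ≥ 7 → (7,10); next start ≥ 10 → (13,15).
Selected: (0,1) (3,7) (7,10) (13,15)

15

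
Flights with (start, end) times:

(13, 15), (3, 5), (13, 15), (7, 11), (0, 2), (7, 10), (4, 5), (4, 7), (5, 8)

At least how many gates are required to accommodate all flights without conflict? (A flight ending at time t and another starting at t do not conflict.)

Count concurrent intervals with a sweep; the peak is the room count.
starts: [0, 3, 4, 4, 5, 7, 7, 13, 13]
ends:   [2, 5, 5, 7, 8, 10, 11, 15, 15]
s0→1 e2→0 s3→1 s4→2 s4→3  — peak 3.

3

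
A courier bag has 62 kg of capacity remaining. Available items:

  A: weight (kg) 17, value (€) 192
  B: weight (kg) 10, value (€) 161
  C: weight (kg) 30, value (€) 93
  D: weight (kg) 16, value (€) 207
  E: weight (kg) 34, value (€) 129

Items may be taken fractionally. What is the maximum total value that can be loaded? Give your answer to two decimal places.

Order: B (161/10=16.10) > D (207/16=12.94) > A (192/17=11.29) > E (129/34=3.79) > C (93/30=3.10)
Fill: take B (10 @ 161) → take D (16 @ 207) → take A (17 @ 192) → take 19/34 of E → 72.09; 62/62 used.
Total value = 632.09

632.09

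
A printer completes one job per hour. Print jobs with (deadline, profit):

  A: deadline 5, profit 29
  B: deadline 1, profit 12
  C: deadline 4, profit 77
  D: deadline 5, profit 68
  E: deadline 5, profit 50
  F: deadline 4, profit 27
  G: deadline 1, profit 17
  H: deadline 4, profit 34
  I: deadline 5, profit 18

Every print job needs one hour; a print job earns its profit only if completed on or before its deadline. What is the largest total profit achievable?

Sort by profit descending; place each in the latest free slot ≤ its deadline.
By profit: C(d4,77), D(d5,68), E(d5,50), H(d4,34), A(d5,29), F(d4,27), I(d5,18), G(d1,17), B(d1,12)
C→slot 4; D→slot 5; E→slot 3; H→slot 2; A→slot 1; F skipped; I skipped; G skipped; B skipped.
Profit = 29 + 34 + 50 + 77 + 68 = 258

258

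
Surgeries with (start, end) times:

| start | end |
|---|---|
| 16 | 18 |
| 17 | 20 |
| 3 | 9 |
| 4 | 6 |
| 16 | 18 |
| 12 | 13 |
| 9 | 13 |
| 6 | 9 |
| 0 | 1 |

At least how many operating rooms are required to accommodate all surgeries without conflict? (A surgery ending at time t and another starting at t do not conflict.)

Count concurrent intervals with a sweep; the peak is the room count.
Events (time:±→running): 0:+→1 1:-→0 3:+→1 4:+→2 6:-→1 6:+→2 9:-→1 9:-→0 9:+→1 12:+→2 13:-→1 13:-→0 16:+→1 16:+→2 17:+→3 … peak 3.

3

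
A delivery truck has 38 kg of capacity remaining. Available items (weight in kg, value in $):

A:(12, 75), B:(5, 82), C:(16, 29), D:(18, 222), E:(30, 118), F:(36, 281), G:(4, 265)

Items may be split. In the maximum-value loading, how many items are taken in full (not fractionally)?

3

Greedy by value/weight ratio, highest first.
Order: G (265/4=66.25) > B (82/5=16.40) > D (222/18=12.33) > F (281/36=7.81) > A (75/12=6.25) > E (118/30=3.93) > C (29/16=1.81)
Fill: take G (4 @ 265) → take B (5 @ 82) → take D (18 @ 222) → take 11/36 of F → 85.86; 38/38 used.
3 item(s) taken whole; one partial (take 11/36 of F).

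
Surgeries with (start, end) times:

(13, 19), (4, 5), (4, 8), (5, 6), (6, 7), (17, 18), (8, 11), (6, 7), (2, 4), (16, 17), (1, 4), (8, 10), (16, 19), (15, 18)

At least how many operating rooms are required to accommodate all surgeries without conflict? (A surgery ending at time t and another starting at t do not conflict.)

Count concurrent intervals with a sweep; the peak is the room count.
Events (time:±→running): 1:+→1 2:+→2 4:-→1 4:-→0 4:+→1 4:+→2 5:-→1 5:+→2 6:-→1 6:+→2 6:+→3 7:-→2 7:-→1 8:-→0 8:+→1 8:+→2 10:-→1 11:-→0 13:+→1 15:+→2 16:+→3 16:+→4 … peak 4.

4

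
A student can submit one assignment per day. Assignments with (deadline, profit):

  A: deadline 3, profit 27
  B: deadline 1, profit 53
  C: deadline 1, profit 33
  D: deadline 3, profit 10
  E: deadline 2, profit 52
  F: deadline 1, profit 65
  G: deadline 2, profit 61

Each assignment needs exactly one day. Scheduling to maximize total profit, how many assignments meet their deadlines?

3

Take jobs in profit order; each goes to the latest open slot no later than its deadline.
By profit: F(d1,65), G(d2,61), B(d1,53), E(d2,52), C(d1,33), A(d3,27), D(d3,10)
F→slot 1; G→slot 2; B skipped; E skipped; C skipped; A→slot 3; D skipped.
3 of 7 scheduled.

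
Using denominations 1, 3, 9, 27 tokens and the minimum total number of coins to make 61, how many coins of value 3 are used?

Use the largest denomination that fits, subtract, and repeat.
61 − 2×27→7 − 2×3→1 − 1×1→0
Count of 3: 2

2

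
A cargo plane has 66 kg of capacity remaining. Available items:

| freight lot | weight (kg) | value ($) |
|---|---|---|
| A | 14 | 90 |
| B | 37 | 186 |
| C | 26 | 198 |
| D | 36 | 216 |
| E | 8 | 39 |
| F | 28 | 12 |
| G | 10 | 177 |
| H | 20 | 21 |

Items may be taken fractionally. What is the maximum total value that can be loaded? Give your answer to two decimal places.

561.00

Order: G (177/10=17.70) > C (198/26=7.62) > A (90/14=6.43) > D (216/36=6.00) > B (186/37=5.03) > E (39/8=4.88) > H (21/20=1.05) > F (12/28=0.43)
Fill: take G (10 @ 177) → take C (26 @ 198) → take A (14 @ 90) → take 16/36 of D → 96.00; 66/66 used.
Total value = 561.00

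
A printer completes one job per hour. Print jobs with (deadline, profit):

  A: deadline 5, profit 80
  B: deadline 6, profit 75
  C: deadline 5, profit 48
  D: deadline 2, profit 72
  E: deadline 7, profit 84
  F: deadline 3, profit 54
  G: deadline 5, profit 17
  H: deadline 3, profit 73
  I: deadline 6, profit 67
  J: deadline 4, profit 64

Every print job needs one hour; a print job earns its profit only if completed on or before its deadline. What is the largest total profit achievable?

515

Take jobs in profit order; each goes to the latest open slot no later than its deadline.
Profit order: E=84 A=80 B=75 H=73 D=72 I=67 J=64 F=54 C=48 G=17
Assign: E→slot 7, A→slot 5, B→slot 6, H→slot 3, D→slot 2, I→slot 4, J→slot 1, F skipped, C skipped, G skipped.
Slots: [1:J] [2:D] [3:H] [4:I] [5:A] [6:B] [7:E]
Profit = 64 + 72 + 73 + 67 + 80 + 75 + 84 = 515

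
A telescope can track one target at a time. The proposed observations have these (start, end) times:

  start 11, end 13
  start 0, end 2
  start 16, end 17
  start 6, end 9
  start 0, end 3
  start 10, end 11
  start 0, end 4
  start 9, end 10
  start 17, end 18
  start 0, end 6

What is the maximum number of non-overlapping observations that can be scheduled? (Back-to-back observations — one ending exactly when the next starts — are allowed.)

Sorted by end: (0,2)  (0,3)  (0,4)  (0,6)  (6,9)  (9,10)  (10,11)  (11,13)  (16,17)  (17,18)
take (0,2); take (6,9); take (9,10); take (10,11); take (11,13); take (16,17); take (17,18).
Selected 7 observations.

7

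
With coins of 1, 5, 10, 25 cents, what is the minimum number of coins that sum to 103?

Greedy: take as many of the largest coin as possible, then repeat with the remainder.
103 = 4×25 + 3×1
Total coins = 4 + 3 = 7

7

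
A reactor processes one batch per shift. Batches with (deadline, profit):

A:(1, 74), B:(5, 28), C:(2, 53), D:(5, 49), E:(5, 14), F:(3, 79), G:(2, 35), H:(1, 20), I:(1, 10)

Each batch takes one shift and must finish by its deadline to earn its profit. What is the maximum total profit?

283

Profit order: F=79 A=74 C=53 D=49 G=35 B=28 H=20 E=14 I=10
Assign: F→slot 3, A→slot 1, C→slot 2, D→slot 5, G skipped, B→slot 4, H skipped, E skipped, I skipped.
Slots: [1:A] [2:C] [3:F] [4:B] [5:D]
Profit = 74 + 53 + 79 + 28 + 49 = 283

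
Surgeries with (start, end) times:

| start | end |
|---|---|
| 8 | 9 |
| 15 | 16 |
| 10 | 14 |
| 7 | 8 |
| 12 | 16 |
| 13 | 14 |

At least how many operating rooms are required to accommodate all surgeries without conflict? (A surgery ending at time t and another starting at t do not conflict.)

3

Events (time:±→running): 7:+→1 8:-→0 8:+→1 9:-→0 10:+→1 12:+→2 13:+→3 … peak 3.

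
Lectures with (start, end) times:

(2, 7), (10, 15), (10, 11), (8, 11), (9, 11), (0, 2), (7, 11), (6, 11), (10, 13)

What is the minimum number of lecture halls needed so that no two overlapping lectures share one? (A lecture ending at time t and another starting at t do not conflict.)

Count concurrent intervals with a sweep; the peak is the room count.
Events (time:±→running): 0:+→1 2:-→0 2:+→1 6:+→2 7:-→1 7:+→2 8:+→3 9:+→4 10:+→5 10:+→6 10:+→7 … peak 7.

7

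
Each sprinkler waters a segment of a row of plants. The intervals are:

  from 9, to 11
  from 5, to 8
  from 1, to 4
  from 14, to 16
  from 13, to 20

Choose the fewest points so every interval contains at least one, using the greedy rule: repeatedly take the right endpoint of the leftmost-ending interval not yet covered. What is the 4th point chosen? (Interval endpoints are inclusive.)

16

Process intervals by earliest right end; each time one isn't hit yet, stab at its right endpoint.
Sorted: [1,4] [5,8] [9,11] [14,16] [13,20]
{[1,4]} hit by 4; {[5,8]} hit by 8; {[9,11]} hit by 11; {[14,16],[13,20]} hit by 16.
Points: 4, 8, 11, 16 (4 total).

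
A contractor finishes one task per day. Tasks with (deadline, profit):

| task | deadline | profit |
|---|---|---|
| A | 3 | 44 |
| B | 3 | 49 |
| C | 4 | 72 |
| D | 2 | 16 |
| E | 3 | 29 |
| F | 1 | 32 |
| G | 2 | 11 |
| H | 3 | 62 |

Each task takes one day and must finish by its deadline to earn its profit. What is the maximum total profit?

Take jobs in profit order; each goes to the latest open slot no later than its deadline.
Profit order: C=72 H=62 B=49 A=44 F=32 E=29 D=16 G=11
Assign: C→slot 4, H→slot 3, B→slot 2, A→slot 1, F skipped, E skipped, D skipped, G skipped.
Slots: [1:A] [2:B] [3:H] [4:C]
Profit = 44 + 49 + 62 + 72 = 227

227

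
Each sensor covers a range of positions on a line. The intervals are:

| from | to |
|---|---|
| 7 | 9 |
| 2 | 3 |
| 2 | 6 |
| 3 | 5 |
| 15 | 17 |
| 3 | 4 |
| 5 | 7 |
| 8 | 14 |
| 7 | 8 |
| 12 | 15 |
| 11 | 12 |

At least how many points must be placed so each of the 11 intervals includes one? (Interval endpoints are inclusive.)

Process intervals by earliest right end; each time one isn't hit yet, stab at its right endpoint.
Sorted: [2,3] [3,4] [3,5] [2,6] [5,7] [7,8] [7,9] [11,12] [8,14] [12,15] [15,17]
{[2,3],[3,4],[3,5],[2,6]} hit by 3; {[5,7],[7,8],[7,9]} hit by 7; {[11,12],[8,14],[12,15]} hit by 12; {[15,17]} hit by 17.
Points: 3, 7, 12, 17 (4 total).

4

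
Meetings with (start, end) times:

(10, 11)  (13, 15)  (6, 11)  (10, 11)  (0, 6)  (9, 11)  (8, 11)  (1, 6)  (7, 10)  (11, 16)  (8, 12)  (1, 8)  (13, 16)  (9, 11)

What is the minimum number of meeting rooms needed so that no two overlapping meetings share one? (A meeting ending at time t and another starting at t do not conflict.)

Events (time:±→running): 0:+→1 1:+→2 1:+→3 6:-→2 6:-→1 6:+→2 7:+→3 8:-→2 8:+→3 8:+→4 9:+→5 9:+→6 10:-→5 10:+→6 10:+→7 … peak 7.

7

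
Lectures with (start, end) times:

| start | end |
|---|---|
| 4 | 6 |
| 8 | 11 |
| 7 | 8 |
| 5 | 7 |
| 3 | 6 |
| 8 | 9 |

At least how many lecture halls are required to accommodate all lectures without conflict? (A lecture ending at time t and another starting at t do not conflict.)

starts: [3, 4, 5, 7, 8, 8]
ends:   [6, 6, 7, 8, 9, 11]
s3→1 s4→2 s5→3  — peak 3.

3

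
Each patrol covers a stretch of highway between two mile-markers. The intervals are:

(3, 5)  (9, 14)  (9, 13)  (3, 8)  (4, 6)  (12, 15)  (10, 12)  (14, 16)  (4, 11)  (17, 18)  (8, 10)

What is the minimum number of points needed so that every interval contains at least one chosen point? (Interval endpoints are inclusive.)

4

Sorted: [3,5] [4,6] [3,8] [8,10] [4,11] [10,12] [9,13] [9,14] [12,15] [14,16] [17,18]
{[3,5],[4,6],[3,8]} hit by 5; {[8,10],[4,11],[10,12],[9,13],[9,14]} hit by 10; {[12,15],[14,16]} hit by 15; {[17,18]} hit by 18.
Points: 5, 10, 15, 18 (4 total).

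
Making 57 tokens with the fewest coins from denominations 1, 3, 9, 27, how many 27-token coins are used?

2

57 = 2×27 + 1×3
Count of 27: 2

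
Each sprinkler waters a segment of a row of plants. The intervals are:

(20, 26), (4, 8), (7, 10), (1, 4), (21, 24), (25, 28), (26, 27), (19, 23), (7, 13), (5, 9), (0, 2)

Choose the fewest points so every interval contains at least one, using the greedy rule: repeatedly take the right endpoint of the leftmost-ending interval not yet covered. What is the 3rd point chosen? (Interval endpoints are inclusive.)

Sort by right endpoint; whenever an interval is uncovered, place a point at its right end.
By right end: [0,2]  [1,4]  [4,8]  [5,9]  [7,10]  [7,13]  [19,23]  [21,24]  [20,26]  [26,27]  [25,28]
[0,2] uncovered → point at 2; [4,8] uncovered → point at 8; [19,23] uncovered → point at 23; [26,27] uncovered → point at 27.
Points: 2, 8, 23, 27 (4 total).

23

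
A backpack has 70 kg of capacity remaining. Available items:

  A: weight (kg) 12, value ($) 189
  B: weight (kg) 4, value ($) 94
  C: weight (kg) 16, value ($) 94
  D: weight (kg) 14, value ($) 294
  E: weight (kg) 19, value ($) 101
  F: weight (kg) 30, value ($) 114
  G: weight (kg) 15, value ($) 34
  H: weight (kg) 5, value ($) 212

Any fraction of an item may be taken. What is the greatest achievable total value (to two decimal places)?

984.00

Greedy by value/weight ratio, highest first.
Order: H (212/5=42.40) > B (94/4=23.50) > D (294/14=21.00) > A (189/12=15.75) > C (94/16=5.88) > E (101/19=5.32) > F (114/30=3.80) > G (34/15=2.27)
Fill: take H (5 @ 212) → take B (4 @ 94) → take D (14 @ 294) → take A (12 @ 189) → take C (16 @ 94) → take E (19 @ 101); 70/70 used.
Total value = 984.00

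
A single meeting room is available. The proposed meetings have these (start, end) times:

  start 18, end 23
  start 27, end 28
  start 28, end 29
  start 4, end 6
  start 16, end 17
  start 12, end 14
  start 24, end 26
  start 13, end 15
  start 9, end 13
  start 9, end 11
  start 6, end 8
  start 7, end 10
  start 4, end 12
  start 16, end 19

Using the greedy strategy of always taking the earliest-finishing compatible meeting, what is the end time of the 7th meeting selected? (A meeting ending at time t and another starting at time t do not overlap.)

Greedy by earliest finish: after sorting by end time, pick each interval compatible with the last pick.
Sorted by end: (4,6)  (6,8)  (7,10)  (9,11)  (4,12)  (9,13)  (12,14)  (13,15)  (16,17)  (16,19)  (18,23)  (24,26)  (27,28)  (28,29)
take (4,6); take (6,8); take (9,11); skip (4,12); skip (9,13); take (12,14); take (16,17); skip (16,19); take (18,23); take (24,26); take (27,28); take (28,29).
Selected: (4,6) (6,8) (9,11) (12,14) (16,17) (18,23) (24,26) (27,28) (28,29)

26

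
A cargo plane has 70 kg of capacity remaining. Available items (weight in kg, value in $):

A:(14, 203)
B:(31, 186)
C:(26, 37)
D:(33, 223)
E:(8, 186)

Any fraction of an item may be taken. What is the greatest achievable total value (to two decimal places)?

Greedy by value/weight ratio, highest first.
Ratios (sorted): E 23.25, A 14.50, D 6.76, B 6.00, C 1.42
take E (8 @ 186); take A (14 @ 203); take D (33 @ 223); take 15/31 of B → 90.00. Capacity used 70/70.
Total value = 702.00

702.00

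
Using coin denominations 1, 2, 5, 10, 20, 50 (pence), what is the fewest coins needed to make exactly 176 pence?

6

176 = 3×50 + 1×20 + 1×5 + 1×1
Total coins = 3 + 1 + 1 + 1 = 6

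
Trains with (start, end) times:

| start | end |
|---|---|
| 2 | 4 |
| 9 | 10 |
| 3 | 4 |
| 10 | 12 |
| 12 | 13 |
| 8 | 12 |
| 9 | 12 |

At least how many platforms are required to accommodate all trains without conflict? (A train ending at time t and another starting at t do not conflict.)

The answer is the maximum number of intervals overlapping at any instant.
Events (time:±→running): 2:+→1 3:+→2 4:-→1 4:-→0 8:+→1 9:+→2 9:+→3 … peak 3.

3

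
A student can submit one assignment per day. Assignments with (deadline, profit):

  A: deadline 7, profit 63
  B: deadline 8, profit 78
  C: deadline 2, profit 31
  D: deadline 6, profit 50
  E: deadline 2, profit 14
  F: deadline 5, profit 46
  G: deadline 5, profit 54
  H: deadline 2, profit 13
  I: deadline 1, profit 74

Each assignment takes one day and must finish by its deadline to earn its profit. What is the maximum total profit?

Take jobs in profit order; each goes to the latest open slot no later than its deadline.
Profit order: B=78 I=74 A=63 G=54 D=50 F=46 C=31 E=14 H=13
Assign: B→slot 8, I→slot 1, A→slot 7, G→slot 5, D→slot 6, F→slot 4, C→slot 2, E skipped, H skipped.
Slots: [1:I] [2:C] [4:F] [5:G] [6:D] [7:A] [8:B]
Profit = 74 + 31 + 46 + 54 + 50 + 63 + 78 = 396

396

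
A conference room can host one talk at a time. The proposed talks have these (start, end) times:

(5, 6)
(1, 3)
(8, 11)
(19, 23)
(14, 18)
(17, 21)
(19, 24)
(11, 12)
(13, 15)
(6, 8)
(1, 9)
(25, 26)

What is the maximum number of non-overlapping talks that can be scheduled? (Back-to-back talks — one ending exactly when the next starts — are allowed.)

By end time: (1,3), (5,6), (6,8), (1,9), (8,11), (11,12), (13,15), (14,18), (17,21), (19,23), (19,24), (25,26).
Pick (1,3); next start ≥ 3 → (5,6); next start ≥ 6 → (6,8); next start ≥ 8 → (8,11); next start ≥ 11 → (11,12); next start ≥ 12 → (13,15); next start ≥ 15 → (17,21); next start ≥ 21 → (25,26).
Selected 8 talks.

8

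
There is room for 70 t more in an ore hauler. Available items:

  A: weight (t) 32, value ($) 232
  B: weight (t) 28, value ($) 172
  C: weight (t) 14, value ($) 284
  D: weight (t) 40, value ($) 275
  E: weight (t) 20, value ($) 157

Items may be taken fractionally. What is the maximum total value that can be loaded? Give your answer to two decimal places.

Sort by value per unit weight and fill in that order.
Ratios (sorted): C 20.29, E 7.85, A 7.25, D 6.88, B 6.14
take C (14 @ 284); take E (20 @ 157); take A (32 @ 232); take 4/40 of D → 27.50. Capacity used 70/70.
Total value = 700.50

700.50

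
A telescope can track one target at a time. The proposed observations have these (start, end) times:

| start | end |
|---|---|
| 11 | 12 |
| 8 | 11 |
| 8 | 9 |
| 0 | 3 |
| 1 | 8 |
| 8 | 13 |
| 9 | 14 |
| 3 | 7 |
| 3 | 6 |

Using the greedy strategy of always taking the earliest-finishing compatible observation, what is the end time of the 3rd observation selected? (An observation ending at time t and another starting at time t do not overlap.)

Sorted by end: (0,3)  (3,6)  (3,7)  (1,8)  (8,9)  (8,11)  (11,12)  (8,13)  (9,14)
take (0,3); take (3,6); take (8,9); take (11,12); skip (8,13).
Selected: (0,3) (3,6) (8,9) (11,12)

9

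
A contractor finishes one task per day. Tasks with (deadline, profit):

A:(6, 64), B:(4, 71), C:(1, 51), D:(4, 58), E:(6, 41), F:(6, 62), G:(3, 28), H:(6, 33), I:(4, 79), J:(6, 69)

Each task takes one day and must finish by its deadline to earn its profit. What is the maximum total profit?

403

By profit: I(d4,79), B(d4,71), J(d6,69), A(d6,64), F(d6,62), D(d4,58), C(d1,51), E(d6,41), H(d6,33), G(d3,28)
I→slot 4; B→slot 3; J→slot 6; A→slot 5; F→slot 2; D→slot 1; C skipped; E skipped; H skipped; G skipped.
Profit = 58 + 62 + 71 + 79 + 64 + 69 = 403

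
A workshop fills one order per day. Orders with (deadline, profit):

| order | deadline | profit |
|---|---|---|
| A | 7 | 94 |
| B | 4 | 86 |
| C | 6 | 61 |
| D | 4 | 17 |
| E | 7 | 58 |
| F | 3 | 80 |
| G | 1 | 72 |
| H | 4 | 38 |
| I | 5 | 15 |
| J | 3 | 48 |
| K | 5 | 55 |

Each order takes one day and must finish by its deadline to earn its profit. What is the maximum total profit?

Profit order: A=94 B=86 F=80 G=72 C=61 E=58 K=55 J=48 H=38 D=17 I=15
Assign: A→slot 7, B→slot 4, F→slot 3, G→slot 1, C→slot 6, E→slot 5, K→slot 2, J skipped, H skipped, D skipped, I skipped.
Slots: [1:G] [2:K] [3:F] [4:B] [5:E] [6:C] [7:A]
Profit = 72 + 55 + 80 + 86 + 58 + 61 + 94 = 506

506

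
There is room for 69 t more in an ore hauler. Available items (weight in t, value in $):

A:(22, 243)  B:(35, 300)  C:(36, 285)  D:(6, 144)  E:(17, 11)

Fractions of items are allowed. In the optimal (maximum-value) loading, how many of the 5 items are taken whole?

3

Greedy by value/weight ratio, highest first.
Order: D (144/6=24.00) > A (243/22=11.05) > B (300/35=8.57) > C (285/36=7.92) > E (11/17=0.65)
Fill: take D (6 @ 144) → take A (22 @ 243) → take B (35 @ 300) → take 6/36 of C → 47.50; 69/69 used.
3 item(s) taken whole; one partial (take 6/36 of C).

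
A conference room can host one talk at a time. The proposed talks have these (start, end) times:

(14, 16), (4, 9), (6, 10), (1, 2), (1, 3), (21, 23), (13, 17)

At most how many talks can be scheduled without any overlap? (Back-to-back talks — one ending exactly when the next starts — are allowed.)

4

Order by finish time; keep every interval that doesn't clash with the previous kept one.
By end time: (1,2), (1,3), (4,9), (6,10), (14,16), (13,17), (21,23).
Pick (1,2); next start ≥ 2 → (4,9); next start ≥ 9 → (14,16); next start ≥ 16 → (21,23).
Selected 4 talks.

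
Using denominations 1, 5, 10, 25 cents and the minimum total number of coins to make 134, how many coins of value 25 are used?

Greedy: take as many of the largest coin as possible, then repeat with the remainder.
134 − 5×25→9 − 1×5→4 − 4×1→0
Count of 25: 5

5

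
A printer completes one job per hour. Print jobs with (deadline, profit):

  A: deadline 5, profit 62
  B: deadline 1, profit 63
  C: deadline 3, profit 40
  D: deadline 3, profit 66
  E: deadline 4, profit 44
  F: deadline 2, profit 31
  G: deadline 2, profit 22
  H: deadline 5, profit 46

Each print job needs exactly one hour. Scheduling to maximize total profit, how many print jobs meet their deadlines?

Sort by profit descending; place each in the latest free slot ≤ its deadline.
By profit: D(d3,66), B(d1,63), A(d5,62), H(d5,46), E(d4,44), C(d3,40), F(d2,31), G(d2,22)
D→slot 3; B→slot 1; A→slot 5; H→slot 4; E→slot 2; C skipped; F skipped; G skipped.
5 of 8 scheduled.

5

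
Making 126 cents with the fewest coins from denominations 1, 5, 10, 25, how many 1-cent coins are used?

1

Greedy: take as many of the largest coin as possible, then repeat with the remainder.
126 = 5×25 + 1×1
Count of 1: 1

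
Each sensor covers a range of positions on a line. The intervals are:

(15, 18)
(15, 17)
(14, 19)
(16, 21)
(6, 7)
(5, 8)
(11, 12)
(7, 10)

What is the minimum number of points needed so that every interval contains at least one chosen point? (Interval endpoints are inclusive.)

3

By right end: [6,7]  [5,8]  [7,10]  [11,12]  [15,17]  [15,18]  [14,19]  [16,21]
[6,7] uncovered → point at 7; [11,12] uncovered → point at 12; [15,17] uncovered → point at 17.
Points: 7, 12, 17 (3 total).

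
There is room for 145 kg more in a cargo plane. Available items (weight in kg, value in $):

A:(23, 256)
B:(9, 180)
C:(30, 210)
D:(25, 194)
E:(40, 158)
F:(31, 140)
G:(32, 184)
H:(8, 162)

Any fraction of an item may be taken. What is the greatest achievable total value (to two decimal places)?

1267.29

Order: H (162/8=20.25) > B (180/9=20.00) > A (256/23=11.13) > D (194/25=7.76) > C (210/30=7.00) > G (184/32=5.75) > F (140/31=4.52) > E (158/40=3.95)
Fill: take H (8 @ 162) → take B (9 @ 180) → take A (23 @ 256) → take D (25 @ 194) → take C (30 @ 210) → take G (32 @ 184) → take 18/31 of F → 81.29; 145/145 used.
Total value = 1267.29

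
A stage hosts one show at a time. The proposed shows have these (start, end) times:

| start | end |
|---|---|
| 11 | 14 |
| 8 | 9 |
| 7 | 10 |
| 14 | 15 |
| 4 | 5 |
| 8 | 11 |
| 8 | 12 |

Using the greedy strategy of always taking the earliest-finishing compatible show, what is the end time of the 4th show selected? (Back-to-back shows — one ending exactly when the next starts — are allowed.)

Sort by end time and greedily take each interval whose start is ≥ the last chosen end.
Sorted by end: (4,5)  (8,9)  (7,10)  (8,11)  (8,12)  (11,14)  (14,15)
take (4,5); take (8,9); take (11,14); take (14,15).
Selected: (4,5) (8,9) (11,14) (14,15)

15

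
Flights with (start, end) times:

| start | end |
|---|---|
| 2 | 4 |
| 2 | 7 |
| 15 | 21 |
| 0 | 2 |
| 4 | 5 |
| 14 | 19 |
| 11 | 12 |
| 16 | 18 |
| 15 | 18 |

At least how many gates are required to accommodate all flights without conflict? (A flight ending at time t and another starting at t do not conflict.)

4

Count concurrent intervals with a sweep; the peak is the room count.
starts: [0, 2, 2, 4, 11, 14, 15, 15, 16]
ends:   [2, 4, 5, 7, 12, 18, 18, 19, 21]
s0→1 e2→0 s2→1 s2→2 e4→1 s4→2 e5→1 e7→0 s11→1 e12→0 s14→1 s15→2 s15→3 s16→4  — peak 4.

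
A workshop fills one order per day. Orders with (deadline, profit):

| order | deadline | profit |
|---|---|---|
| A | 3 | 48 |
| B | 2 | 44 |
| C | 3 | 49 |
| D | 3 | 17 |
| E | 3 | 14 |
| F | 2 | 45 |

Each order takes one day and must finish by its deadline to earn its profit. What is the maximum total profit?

Take jobs in profit order; each goes to the latest open slot no later than its deadline.
By profit: C(d3,49), A(d3,48), F(d2,45), B(d2,44), D(d3,17), E(d3,14)
C→slot 3; A→slot 2; F→slot 1; B skipped; D skipped; E skipped.
Profit = 45 + 48 + 49 = 142

142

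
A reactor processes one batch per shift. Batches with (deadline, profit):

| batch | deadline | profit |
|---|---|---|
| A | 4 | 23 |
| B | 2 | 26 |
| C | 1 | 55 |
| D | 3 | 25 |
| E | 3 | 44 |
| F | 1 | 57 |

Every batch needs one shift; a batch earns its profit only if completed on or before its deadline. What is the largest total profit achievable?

150

Sort by profit descending; place each in the latest free slot ≤ its deadline.
By profit: F(d1,57), C(d1,55), E(d3,44), B(d2,26), D(d3,25), A(d4,23)
F→slot 1; C skipped; E→slot 3; B→slot 2; D skipped; A→slot 4.
Profit = 57 + 26 + 44 + 23 = 150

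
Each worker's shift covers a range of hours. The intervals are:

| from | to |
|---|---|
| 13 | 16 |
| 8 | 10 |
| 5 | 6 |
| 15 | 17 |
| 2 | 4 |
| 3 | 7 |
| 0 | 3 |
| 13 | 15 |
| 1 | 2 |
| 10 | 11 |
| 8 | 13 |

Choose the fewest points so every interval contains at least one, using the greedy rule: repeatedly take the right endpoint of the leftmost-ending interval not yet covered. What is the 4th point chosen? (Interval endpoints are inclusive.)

Process intervals by earliest right end; each time one isn't hit yet, stab at its right endpoint.
By right end: [1,2]  [0,3]  [2,4]  [5,6]  [3,7]  [8,10]  [10,11]  [8,13]  [13,15]  [13,16]  [15,17]
[1,2] uncovered → point at 2; [5,6] uncovered → point at 6; [8,10] uncovered → point at 10; [13,15] uncovered → point at 15.
Points: 2, 6, 10, 15 (4 total).

15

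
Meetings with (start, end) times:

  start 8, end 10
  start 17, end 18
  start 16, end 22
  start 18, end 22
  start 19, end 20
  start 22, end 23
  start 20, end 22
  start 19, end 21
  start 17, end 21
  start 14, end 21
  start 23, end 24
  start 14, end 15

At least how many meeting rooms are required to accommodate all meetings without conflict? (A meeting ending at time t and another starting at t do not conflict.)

starts: [8, 14, 14, 16, 17, 17, 18, 19, 19, 20, 22, 23]
ends:   [10, 15, 18, 20, 21, 21, 21, 22, 22, 22, 23, 24]
s8→1 e10→0 s14→1 s14→2 e15→1 s16→2 s17→3 s17→4 e18→3 s18→4 s19→5 s19→6  — peak 6.

6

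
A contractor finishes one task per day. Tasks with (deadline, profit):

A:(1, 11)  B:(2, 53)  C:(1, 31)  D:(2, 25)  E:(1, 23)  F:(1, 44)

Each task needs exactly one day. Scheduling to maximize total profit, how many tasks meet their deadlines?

Sort by profit descending; place each in the latest free slot ≤ its deadline.
Profit order: B=53 F=44 C=31 D=25 E=23 A=11
Assign: B→slot 2, F→slot 1, C skipped, D skipped, E skipped, A skipped.
Slots: [1:F] [2:B]
2 of 6 scheduled.

2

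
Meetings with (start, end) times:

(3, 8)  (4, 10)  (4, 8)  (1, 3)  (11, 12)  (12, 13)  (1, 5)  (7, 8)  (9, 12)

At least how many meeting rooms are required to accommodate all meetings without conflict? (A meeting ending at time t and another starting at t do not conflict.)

Count concurrent intervals with a sweep; the peak is the room count.
starts: [1, 1, 3, 4, 4, 7, 9, 11, 12]
ends:   [3, 5, 8, 8, 8, 10, 12, 12, 13]
s1→1 s1→2 e3→1 s3→2 s4→3 s4→4  — peak 4.

4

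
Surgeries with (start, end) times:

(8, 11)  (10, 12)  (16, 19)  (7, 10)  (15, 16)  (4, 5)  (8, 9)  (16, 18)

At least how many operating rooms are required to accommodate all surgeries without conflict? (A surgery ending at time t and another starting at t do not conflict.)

3

The answer is the maximum number of intervals overlapping at any instant.
starts: [4, 7, 8, 8, 10, 15, 16, 16]
ends:   [5, 9, 10, 11, 12, 16, 18, 19]
s4→1 e5→0 s7→1 s8→2 s8→3  — peak 3.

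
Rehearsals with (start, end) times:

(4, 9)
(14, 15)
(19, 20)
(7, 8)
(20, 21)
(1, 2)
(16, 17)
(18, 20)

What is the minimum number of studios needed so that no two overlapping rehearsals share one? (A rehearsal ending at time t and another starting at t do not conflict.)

starts: [1, 4, 7, 14, 16, 18, 19, 20]
ends:   [2, 8, 9, 15, 17, 20, 20, 21]
s1→1 e2→0 s4→1 s7→2  — peak 2.

2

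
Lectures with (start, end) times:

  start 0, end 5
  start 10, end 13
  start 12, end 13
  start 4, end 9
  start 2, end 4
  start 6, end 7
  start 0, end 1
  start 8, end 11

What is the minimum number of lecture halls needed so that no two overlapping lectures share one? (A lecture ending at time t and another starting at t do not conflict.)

2

Events (time:±→running): 0:+→1 0:+→2 … peak 2.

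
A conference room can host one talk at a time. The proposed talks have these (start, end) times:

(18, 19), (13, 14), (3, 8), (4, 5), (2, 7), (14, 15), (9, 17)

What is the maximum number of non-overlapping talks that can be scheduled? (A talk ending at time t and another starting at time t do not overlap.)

4

Greedy by earliest finish: after sorting by end time, pick each interval compatible with the last pick.
Sorted by end: (4,5)  (2,7)  (3,8)  (13,14)  (14,15)  (9,17)  (18,19)
take (4,5); skip (3,8); take (13,14); take (14,15); skip (9,17); take (18,19).
Selected 4 talks.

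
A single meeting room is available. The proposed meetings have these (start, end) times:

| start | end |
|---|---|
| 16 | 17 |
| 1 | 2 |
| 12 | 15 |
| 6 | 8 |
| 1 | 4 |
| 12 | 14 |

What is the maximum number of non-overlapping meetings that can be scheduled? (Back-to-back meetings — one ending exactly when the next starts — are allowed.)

Sorted by end: (1,2)  (1,4)  (6,8)  (12,14)  (12,15)  (16,17)
take (1,2); take (6,8); take (12,14); take (16,17).
Selected 4 meetings.

4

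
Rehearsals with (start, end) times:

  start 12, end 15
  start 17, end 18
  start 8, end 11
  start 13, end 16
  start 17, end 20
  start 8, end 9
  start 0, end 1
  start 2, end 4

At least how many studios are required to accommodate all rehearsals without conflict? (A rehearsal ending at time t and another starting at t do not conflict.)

2

The answer is the maximum number of intervals overlapping at any instant.
starts: [0, 2, 8, 8, 12, 13, 17, 17]
ends:   [1, 4, 9, 11, 15, 16, 18, 20]
s0→1 e1→0 s2→1 e4→0 s8→1 s8→2  — peak 2.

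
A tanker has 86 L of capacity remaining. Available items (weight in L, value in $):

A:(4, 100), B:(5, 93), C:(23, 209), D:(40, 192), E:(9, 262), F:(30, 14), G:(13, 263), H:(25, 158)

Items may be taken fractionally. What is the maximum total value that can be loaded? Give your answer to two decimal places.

1118.60

Ratios (sorted): E 29.11, A 25.00, G 20.23, B 18.60, C 9.09, H 6.32, D 4.80, F 0.47
take E (9 @ 262); take A (4 @ 100); take G (13 @ 263); take B (5 @ 93); take C (23 @ 209); take H (25 @ 158); take 7/40 of D → 33.60. Capacity used 86/86.
Total value = 1118.60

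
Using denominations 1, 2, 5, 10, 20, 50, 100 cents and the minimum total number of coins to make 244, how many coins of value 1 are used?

Greedy: take as many of the largest coin as possible, then repeat with the remainder.
244 = 2×100 + 2×20 + 2×2
Count of 1: 0

0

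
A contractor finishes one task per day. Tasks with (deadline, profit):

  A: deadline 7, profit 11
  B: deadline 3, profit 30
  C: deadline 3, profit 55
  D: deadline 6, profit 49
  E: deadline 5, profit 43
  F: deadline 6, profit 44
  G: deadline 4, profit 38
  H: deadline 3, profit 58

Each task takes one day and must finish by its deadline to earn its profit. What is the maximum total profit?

298

Profit order: H=58 C=55 D=49 F=44 E=43 G=38 B=30 A=11
Assign: H→slot 3, C→slot 2, D→slot 6, F→slot 5, E→slot 4, G→slot 1, B skipped, A→slot 7.
Slots: [1:G] [2:C] [3:H] [4:E] [5:F] [6:D] [7:A]
Profit = 38 + 55 + 58 + 43 + 44 + 49 + 11 = 298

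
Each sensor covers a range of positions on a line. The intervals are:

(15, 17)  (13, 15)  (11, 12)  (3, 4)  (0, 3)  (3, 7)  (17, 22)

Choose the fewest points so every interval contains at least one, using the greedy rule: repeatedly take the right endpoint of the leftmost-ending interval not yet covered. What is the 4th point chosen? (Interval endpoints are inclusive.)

Sort by right endpoint; whenever an interval is uncovered, place a point at its right end.
By right end: [0,3]  [3,4]  [3,7]  [11,12]  [13,15]  [15,17]  [17,22]
[0,3] uncovered → point at 3; [11,12] uncovered → point at 12; [13,15] uncovered → point at 15; [17,22] uncovered → point at 22.
Points: 3, 12, 15, 22 (4 total).

22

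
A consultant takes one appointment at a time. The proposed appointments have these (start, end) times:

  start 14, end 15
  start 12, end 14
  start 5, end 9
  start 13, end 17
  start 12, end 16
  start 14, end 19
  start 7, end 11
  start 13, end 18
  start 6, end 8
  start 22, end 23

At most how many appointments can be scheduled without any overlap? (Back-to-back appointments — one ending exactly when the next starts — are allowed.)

4

By end time: (6,8), (5,9), (7,11), (12,14), (14,15), (12,16), (13,17), (13,18), (14,19), (22,23).
Pick (6,8); next start ≥ 8 → (12,14); next start ≥ 14 → (14,15); next start ≥ 15 → (22,23).
Selected 4 appointments.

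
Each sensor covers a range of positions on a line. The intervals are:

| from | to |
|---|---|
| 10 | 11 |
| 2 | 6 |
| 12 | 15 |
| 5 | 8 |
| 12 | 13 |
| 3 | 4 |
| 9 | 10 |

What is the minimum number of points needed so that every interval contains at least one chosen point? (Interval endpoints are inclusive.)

4

Sort by right endpoint; whenever an interval is uncovered, place a point at its right end.
Sorted: [3,4] [2,6] [5,8] [9,10] [10,11] [12,13] [12,15]
{[3,4],[2,6]} hit by 4; {[5,8]} hit by 8; {[9,10],[10,11]} hit by 10; {[12,13],[12,15]} hit by 13.
Points: 4, 8, 10, 13 (4 total).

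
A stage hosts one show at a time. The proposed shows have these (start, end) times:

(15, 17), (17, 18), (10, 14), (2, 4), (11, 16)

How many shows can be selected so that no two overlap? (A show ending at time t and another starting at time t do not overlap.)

Order by finish time; keep every interval that doesn't clash with the previous kept one.
By end time: (2,4), (10,14), (11,16), (15,17), (17,18).
Pick (2,4); next start ≥ 4 → (10,14); next start ≥ 14 → (15,17); next start ≥ 17 → (17,18).
Selected 4 shows.

4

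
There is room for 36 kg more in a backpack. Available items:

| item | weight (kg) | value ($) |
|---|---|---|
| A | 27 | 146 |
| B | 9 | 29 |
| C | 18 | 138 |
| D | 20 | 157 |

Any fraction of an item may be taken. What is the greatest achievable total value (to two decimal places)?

Ratios (sorted): D 7.85, C 7.67, A 5.41, B 3.22
take D (20 @ 157); take 16/18 of C → 122.67. Capacity used 36/36.
Total value = 279.67

279.67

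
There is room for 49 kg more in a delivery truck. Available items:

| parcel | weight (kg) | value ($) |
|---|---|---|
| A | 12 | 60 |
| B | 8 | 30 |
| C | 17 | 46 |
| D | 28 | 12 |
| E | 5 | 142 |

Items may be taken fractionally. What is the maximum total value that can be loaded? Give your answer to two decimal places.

Sort by value per unit weight and fill in that order.
Order: E (142/5=28.40) > A (60/12=5.00) > B (30/8=3.75) > C (46/17=2.71) > D (12/28=0.43)
Fill: take E (5 @ 142) → take A (12 @ 60) → take B (8 @ 30) → take C (17 @ 46) → take 7/28 of D → 3.00; 49/49 used.
Total value = 281.00

281.00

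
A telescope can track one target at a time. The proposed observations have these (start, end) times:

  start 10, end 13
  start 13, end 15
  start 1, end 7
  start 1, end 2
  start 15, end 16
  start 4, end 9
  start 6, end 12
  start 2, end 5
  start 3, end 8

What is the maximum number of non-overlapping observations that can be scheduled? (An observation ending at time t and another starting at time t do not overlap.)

Sort by end time and greedily take each interval whose start is ≥ the last chosen end.
By end time: (1,2), (2,5), (1,7), (3,8), (4,9), (6,12), (10,13), (13,15), (15,16).
Pick (1,2); next start ≥ 2 → (2,5); next start ≥ 5 → (6,12); next start ≥ 12 → (13,15); next start ≥ 15 → (15,16).
Selected 5 observations.

5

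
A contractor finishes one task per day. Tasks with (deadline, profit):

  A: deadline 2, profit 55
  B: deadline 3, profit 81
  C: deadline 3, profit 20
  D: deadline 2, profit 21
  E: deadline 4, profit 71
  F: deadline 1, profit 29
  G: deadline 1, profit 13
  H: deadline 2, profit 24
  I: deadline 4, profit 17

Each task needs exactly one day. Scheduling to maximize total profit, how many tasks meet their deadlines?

Take jobs in profit order; each goes to the latest open slot no later than its deadline.
By profit: B(d3,81), E(d4,71), A(d2,55), F(d1,29), H(d2,24), D(d2,21), C(d3,20), I(d4,17), G(d1,13)
B→slot 3; E→slot 4; A→slot 2; F→slot 1; H skipped; D skipped; C skipped; I skipped; G skipped.
4 of 9 scheduled.

4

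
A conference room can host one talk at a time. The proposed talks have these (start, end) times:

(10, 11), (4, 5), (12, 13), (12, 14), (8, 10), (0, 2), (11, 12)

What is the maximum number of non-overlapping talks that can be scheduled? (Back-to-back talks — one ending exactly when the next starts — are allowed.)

By end time: (0,2), (4,5), (8,10), (10,11), (11,12), (12,13), (12,14).
Pick (0,2); next start ≥ 2 → (4,5); next start ≥ 5 → (8,10); next start ≥ 10 → (10,11); next start ≥ 11 → (11,12); next start ≥ 12 → (12,13).
Selected 6 talks.

6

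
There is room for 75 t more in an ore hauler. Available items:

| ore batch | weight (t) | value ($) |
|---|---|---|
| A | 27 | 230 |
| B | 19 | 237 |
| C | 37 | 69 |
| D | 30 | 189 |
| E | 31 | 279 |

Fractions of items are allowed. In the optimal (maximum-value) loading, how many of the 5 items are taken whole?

2

Greedy by value/weight ratio, highest first.
Order: B (237/19=12.47) > E (279/31=9.00) > A (230/27=8.52) > D (189/30=6.30) > C (69/37=1.86)
Fill: take B (19 @ 237) → take E (31 @ 279) → take 25/27 of A → 212.96; 75/75 used.
2 item(s) taken whole; one partial (take 25/27 of A).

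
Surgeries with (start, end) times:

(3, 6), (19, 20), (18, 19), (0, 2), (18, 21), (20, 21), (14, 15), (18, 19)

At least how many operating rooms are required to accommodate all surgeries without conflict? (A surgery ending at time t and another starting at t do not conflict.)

Count concurrent intervals with a sweep; the peak is the room count.
Events (time:±→running): 0:+→1 2:-→0 3:+→1 6:-→0 14:+→1 15:-→0 18:+→1 18:+→2 18:+→3 … peak 3.

3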